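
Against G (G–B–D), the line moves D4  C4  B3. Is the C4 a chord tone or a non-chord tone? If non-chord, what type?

The harmony at that moment is G major triad (G, B, D); C4 is not a chord tone.
It is approached by step down from D4 and left by step down to B3.
Step in, step out in the same direction — a passing tone.

Non-chord tone — a passing tone.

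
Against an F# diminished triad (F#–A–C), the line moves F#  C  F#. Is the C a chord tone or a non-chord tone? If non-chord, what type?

F# diminished triad contains F#, A, C; C is the fifth, so it is a chord tone.

Chord tone (the fifth of F# diminished triad).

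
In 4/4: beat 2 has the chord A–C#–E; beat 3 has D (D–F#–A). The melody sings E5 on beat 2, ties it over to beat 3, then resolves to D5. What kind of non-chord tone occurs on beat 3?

The harmony at that moment is D major triad (D, F#, A); E5 is not a chord tone.
It is held over (the same pitch as the preceding E5) and left by step down to D5.
Held over from the previous chord and resolving down by step — a suspension.

Suspension.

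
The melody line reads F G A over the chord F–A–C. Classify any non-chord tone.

The harmony at that moment is F major triad (F, A, C); G is not a chord tone.
It is approached by step up from F and left by step up to A.
Step in, step out in the same direction — a passing tone.

G is a passing tone.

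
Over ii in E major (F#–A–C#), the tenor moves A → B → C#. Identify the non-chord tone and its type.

The harmony at that moment is F# minor triad (F#, A, C#); B is not a chord tone.
It is approached by step up from A and left by step up to C#.
Step in, step out in the same direction — a passing tone.

B is a passing tone.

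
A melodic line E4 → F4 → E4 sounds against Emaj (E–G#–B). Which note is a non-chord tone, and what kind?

F4 is a neighbor tone.

The harmony at that moment is E major triad (E, G#, B); F4 is not a chord tone.
It is approached by step up from E4 and left by step down to E4.
Step away and step back to the same note — a neighbor tone (upper neighbor).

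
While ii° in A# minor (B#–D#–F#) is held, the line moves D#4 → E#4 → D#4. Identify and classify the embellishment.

E#4 is a neighbor tone.

The harmony at that moment is B# diminished triad (B#, D#, F#); E#4 is not a chord tone.
It is approached by step up from D#4 and left by step down to D#4.
Step away and step back to the same note — a neighbor tone (upper neighbor).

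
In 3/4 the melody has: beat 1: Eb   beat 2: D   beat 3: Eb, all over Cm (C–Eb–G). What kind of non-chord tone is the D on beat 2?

The harmony at that moment is C minor triad (C, Eb, G); D is not a chord tone.
It is approached by step down from Eb and left by step up to Eb.
Step away and step back to the same note — a neighbor tone (lower neighbor).

Lower neighbor tone.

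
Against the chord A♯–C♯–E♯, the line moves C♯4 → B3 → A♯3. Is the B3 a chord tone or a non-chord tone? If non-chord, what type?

The harmony at that moment is A♯ minor triad (A♯, C♯, E♯); B3 is not a chord tone.
It is approached by step down from C♯4 and left by step down to A♯3.
Step in, step out in the same direction — a passing tone.

Non-chord tone — a passing tone.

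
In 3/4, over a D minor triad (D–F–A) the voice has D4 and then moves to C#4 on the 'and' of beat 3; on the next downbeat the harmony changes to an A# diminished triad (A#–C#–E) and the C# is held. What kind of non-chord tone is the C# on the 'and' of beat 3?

Anticipation.

The harmony at that moment is D minor triad (D, F, A); C#4 is not a chord tone.
It is approached by step down from D4 and then sustained as the same pitch into the next harmony.
Arriving early and becoming a chord tone when the harmony changes — an anticipation.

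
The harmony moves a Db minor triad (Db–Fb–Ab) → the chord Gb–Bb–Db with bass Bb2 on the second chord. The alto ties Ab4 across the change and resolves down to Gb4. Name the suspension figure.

At the second chord the bass is Bb2. The suspended Ab4 lies a seventh above the bass; after resolving down by step to Gb4, the interval above the bass becomes a sixth.
Suspension figures are named by those two intervals: 7–6.

7–6 suspension.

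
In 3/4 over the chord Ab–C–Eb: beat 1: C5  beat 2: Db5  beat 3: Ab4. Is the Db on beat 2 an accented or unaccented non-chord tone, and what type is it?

Unaccented escape tone.

The harmony at that moment is Ab major triad (Ab, C, Eb); Db5 is not a chord tone.
It is approached by step up from C5 and left by leap down to Ab4.
Step in, leap out — an escape tone.
It falls on a weak beat, so it is unaccented.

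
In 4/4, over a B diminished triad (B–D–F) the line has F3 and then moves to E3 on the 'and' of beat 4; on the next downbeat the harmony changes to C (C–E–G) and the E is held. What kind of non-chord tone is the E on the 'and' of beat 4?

The harmony at that moment is B diminished triad (B, D, F); E3 is not a chord tone.
It is approached by step down from F3 and then sustained as the same pitch into the next harmony.
Arriving early and becoming a chord tone when the harmony changes — an anticipation.

Anticipation.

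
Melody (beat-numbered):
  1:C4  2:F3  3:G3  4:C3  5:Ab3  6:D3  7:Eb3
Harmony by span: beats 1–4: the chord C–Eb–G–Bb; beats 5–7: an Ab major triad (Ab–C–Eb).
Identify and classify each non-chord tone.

F3 (beat 2) — appoggiatura; D3 (beat 6) — appoggiatura.

The harmony at that moment is C minor seventh chord (C, Eb, G, Bb); F3 is not a chord tone.
It is approached by leap down from C4 and left by step up to G3.
Leap in, step out — an appoggiatura.
The harmony at that moment is Ab major triad (Ab, C, Eb); D3 is not a chord tone.
It is approached by leap down from Ab3 and left by step up to Eb3.
Leap in, step out — an appoggiatura.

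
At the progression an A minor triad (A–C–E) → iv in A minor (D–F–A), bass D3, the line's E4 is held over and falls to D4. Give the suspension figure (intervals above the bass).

9–8 suspension.

At the second chord the bass is D3. The suspended E4 lies a ninth above the bass; after resolving down by step to D4, the interval above the bass becomes an octave.
Suspension figures are named by those two intervals: 9–8.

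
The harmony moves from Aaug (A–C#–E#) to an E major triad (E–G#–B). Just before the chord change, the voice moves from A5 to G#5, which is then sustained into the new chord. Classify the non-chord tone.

G#5 is an anticipation.

The harmony at that moment is A augmented triad (A, C#, E#); G#5 is not a chord tone.
It is approached by step down from A5 and then sustained as the same pitch into the next harmony.
Arriving early and becoming a chord tone when the harmony changes — an anticipation.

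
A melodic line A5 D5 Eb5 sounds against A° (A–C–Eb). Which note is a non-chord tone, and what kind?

D5 is an appoggiatura.

The harmony at that moment is A diminished triad (A, C, Eb); D5 is not a chord tone.
It is approached by leap down from A5 and left by step up to Eb5.
Leap in, step out — an appoggiatura.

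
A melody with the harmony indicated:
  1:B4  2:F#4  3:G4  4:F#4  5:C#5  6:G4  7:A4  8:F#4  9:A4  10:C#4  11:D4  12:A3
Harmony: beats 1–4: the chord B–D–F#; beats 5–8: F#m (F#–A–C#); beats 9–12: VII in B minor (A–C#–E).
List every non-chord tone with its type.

G4 (beat 3) — neighbor tone; G4 (beat 6) — appoggiatura; D4 (beat 11) — escape tone.

The harmony at that moment is B minor triad (B, D, F#); G4 is not a chord tone.
It is approached by step up from F#4 and left by step down to F#4.
Step away and step back to the same note — a neighbor tone (upper neighbor).
The harmony at that moment is F# minor triad (F#, A, C#); G4 is not a chord tone.
It is approached by leap down from C#5 and left by step up to A4.
Leap in, step out — an appoggiatura.
The harmony at that moment is A major triad (A, C#, E); D4 is not a chord tone.
It is approached by step up from C#4 and left by leap down to A3.
Step in, leap out — an escape tone.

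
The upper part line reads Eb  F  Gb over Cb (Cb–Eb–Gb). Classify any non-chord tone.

The harmony at that moment is Cb major triad (Cb, Eb, Gb); F is not a chord tone.
It is approached by step up from Eb and left by step up to Gb.
Step in, step out in the same direction — a passing tone.

F is a passing tone.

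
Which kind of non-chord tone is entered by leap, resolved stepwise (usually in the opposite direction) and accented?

Approach: by leap. Departure: by step. Metric position: strong.
Leap in, step out, in a metrically strong position — an appoggiatura. (It is the mirror image of the escape tone, which steps in and leaps out from a weak position.)

Appoggiatura.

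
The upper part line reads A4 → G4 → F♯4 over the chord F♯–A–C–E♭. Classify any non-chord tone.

G4 is a passing tone.

The harmony at that moment is F♯ diminished seventh chord (F♯, A, C, E♭); G4 is not a chord tone.
It is approached by step down from A4 and left by step down to F♯4.
Step in, step out in the same direction — a passing tone.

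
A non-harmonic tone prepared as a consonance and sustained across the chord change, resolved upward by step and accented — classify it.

Retardation.

Approach: by preparation — the pitch is first a chord tone, then held (tied or repeated) while the harmony changes under it. Departure: up by step. Metric position: strong.
A prepared dissonance that resolves upward by step — a retardation. (The same figure resolving downward would be a suspension.)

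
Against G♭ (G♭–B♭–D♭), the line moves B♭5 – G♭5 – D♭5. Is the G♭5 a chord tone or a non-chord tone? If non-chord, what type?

Gb major triad contains G♭, B♭, D♭; G♭ is the root, so it is a chord tone.

Chord tone (the root of Gb major triad).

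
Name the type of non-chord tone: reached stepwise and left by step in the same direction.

Passing tone.

Approach: by step. Departure: by step, continuing in the same direction.
Stepwise on both sides with no change of direction means the note fills in the space between two different chord tones — a passing tone. (Had it turned back to its starting note it would be a neighbor tone instead.)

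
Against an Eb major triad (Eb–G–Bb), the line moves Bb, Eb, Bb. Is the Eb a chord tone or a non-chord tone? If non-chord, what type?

Eb major triad contains Eb, G, Bb; Eb is the root, so it is a chord tone.

Chord tone (the root of Eb major triad).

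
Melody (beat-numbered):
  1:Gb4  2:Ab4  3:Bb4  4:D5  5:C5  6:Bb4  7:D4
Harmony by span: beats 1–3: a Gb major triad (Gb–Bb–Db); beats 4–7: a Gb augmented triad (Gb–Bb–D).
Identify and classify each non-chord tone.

Ab4 (beat 2) — passing tone; C5 (beat 5) — passing tone.

The harmony at that moment is Gb major triad (Gb, Bb, Db); Ab4 is not a chord tone.
It is approached by step up from Gb4 and left by step up to Bb4.
Step in, step out in the same direction — a passing tone.
The harmony at that moment is Gb augmented triad (Gb, Bb, D); C5 is not a chord tone.
It is approached by step down from D5 and left by step down to Bb4.
Step in, step out in the same direction — a passing tone.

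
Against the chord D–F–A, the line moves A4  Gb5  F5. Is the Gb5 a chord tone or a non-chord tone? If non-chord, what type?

Non-chord tone — an appoggiatura.

The harmony at that moment is D minor triad (D, F, A); Gb5 is not a chord tone.
It is approached by leap up from A4 and left by step down to F5.
Leap in, step out — an appoggiatura.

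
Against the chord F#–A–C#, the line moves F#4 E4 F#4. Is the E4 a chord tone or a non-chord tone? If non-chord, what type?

The harmony at that moment is F# minor triad (F#, A, C#); E4 is not a chord tone.
It is approached by step down from F#4 and left by step up to F#4.
Step away and step back to the same note — a neighbor tone (lower neighbor).

Non-chord tone — a neighbor tone.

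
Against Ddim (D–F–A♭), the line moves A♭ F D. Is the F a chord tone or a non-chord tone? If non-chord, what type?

Chord tone (the third of D diminished triad).

D diminished triad contains D, F, A♭; F is the third, so it is a chord tone.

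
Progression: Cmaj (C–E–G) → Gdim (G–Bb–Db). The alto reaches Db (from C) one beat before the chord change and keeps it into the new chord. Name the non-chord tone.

The harmony at that moment is C major triad (C, E, G); Db is not a chord tone.
It is approached by step up from C and then sustained as the same pitch into the next harmony.
Arriving early and becoming a chord tone when the harmony changes — an anticipation.

Db is an anticipation.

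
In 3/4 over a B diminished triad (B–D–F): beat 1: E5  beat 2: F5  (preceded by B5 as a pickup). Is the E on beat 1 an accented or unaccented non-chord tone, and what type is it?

The harmony at that moment is B diminished triad (B, D, F); E5 is not a chord tone.
It is approached by leap down from B5 and left by step up to F5.
Leap in, step out — an appoggiatura.
It falls on the downbeat, so it is accented.

Accented appoggiatura.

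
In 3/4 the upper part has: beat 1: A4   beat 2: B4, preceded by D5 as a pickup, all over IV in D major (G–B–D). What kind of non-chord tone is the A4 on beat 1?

The harmony at that moment is G major triad (G, B, D); A4 is not a chord tone.
It is approached by leap down from D5 and left by step up to B4.
Leap in, step out, metrically accented — an appoggiatura.

Appoggiatura.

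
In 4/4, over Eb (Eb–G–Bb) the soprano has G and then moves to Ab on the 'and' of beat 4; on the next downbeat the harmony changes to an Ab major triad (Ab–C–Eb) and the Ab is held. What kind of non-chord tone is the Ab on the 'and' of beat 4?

The harmony at that moment is Eb major triad (Eb, G, Bb); Ab is not a chord tone.
It is approached by step up from G and then sustained as the same pitch into the next harmony.
Arriving early and becoming a chord tone when the harmony changes — an anticipation.

Anticipation.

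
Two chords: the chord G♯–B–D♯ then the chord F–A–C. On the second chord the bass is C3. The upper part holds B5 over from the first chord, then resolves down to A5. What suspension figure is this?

At the second chord the bass is C3. The suspended B5 lies a seventh above the bass; after resolving down by step to A5, the interval above the bass becomes a sixth.
Suspension figures are named by those two intervals: 7–6.

7–6 suspension.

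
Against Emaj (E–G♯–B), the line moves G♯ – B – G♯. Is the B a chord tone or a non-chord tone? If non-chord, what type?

Chord tone (the fifth of E major triad).

E major triad contains E, G♯, B; B is the fifth, so it is a chord tone.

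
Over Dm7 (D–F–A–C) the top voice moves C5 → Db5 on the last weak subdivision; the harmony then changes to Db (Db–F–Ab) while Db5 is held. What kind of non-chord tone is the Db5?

The harmony at that moment is D minor seventh chord (D, F, A, C); Db5 is not a chord tone.
It is approached by step up from C5 and then sustained as the same pitch into the next harmony.
Arriving early and becoming a chord tone when the harmony changes — an anticipation.

Db5 is an anticipation.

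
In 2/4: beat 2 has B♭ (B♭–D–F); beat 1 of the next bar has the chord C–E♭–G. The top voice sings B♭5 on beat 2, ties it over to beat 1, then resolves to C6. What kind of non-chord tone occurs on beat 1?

Retardation.

The harmony at that moment is C minor triad (C, E♭, G); B♭5 is not a chord tone.
It is held over (the same pitch as the preceding B♭5) and left by step up to C6.
Held over from the previous chord and resolving up by step — a retardation.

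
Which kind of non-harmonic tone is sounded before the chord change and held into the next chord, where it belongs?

Approach: ahead of the chord change (typically by step), so it is dissonant against the current harmony. Departure: none — the same pitch is restated or held and is a chord tone of the new harmony.
Dissonant first, consonant once the harmony catches up: the note simply arrives early — an anticipation. (The reverse timing, consonant first and dissonant after the change, would be a suspension or retardation.)

Anticipation.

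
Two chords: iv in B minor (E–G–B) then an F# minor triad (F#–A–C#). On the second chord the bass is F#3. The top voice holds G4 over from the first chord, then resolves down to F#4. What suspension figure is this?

9–8 suspension.

At the second chord the bass is F#3. The suspended G4 lies a ninth above the bass; after resolving down by step to F#4, the interval above the bass becomes an octave.
Suspension figures are named by those two intervals: 9–8.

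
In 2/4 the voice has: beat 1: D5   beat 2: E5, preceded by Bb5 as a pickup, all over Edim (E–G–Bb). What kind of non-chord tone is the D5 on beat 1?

Appoggiatura.

The harmony at that moment is E diminished triad (E, G, Bb); D5 is not a chord tone.
It is approached by leap down from Bb5 and left by step up to E5.
Leap in, step out, metrically accented — an appoggiatura.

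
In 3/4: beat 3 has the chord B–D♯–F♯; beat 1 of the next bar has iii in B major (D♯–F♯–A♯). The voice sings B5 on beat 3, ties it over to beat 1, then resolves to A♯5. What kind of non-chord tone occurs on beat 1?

The harmony at that moment is D♯ minor triad (D♯, F♯, A♯); B5 is not a chord tone.
It is held over (the same pitch as the preceding B5) and left by step down to A♯5.
Held over from the previous chord and resolving down by step — a suspension.

Suspension.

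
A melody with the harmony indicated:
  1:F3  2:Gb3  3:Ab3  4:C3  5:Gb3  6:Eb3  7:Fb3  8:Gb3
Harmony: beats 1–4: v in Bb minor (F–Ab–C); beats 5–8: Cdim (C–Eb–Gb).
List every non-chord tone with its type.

The harmony at that moment is F minor triad (F, Ab, C); Gb3 is not a chord tone.
It is approached by step up from F3 and left by step up to Ab3.
Step in, step out in the same direction — a passing tone.
The harmony at that moment is C diminished triad (C, Eb, Gb); Fb3 is not a chord tone.
It is approached by step up from Eb3 and left by step up to Gb3.
Step in, step out in the same direction — a passing tone.

Gb3 (beat 2) — passing tone; Fb3 (beat 7) — passing tone.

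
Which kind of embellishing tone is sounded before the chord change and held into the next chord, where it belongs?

Anticipation.

Approach: ahead of the chord change (typically by step), so it is dissonant against the current harmony. Departure: none — the same pitch is restated or held and is a chord tone of the new harmony.
Dissonant first, consonant once the harmony catches up: the note simply arrives early — an anticipation. (The reverse timing, consonant first and dissonant after the change, would be a suspension or retardation.)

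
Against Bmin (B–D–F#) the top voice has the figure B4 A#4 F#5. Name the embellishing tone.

The harmony at that moment is B minor triad (B, D, F#); A#4 is not a chord tone.
It is approached by step down from B4 and left by leap up to F#5.
Step in, leap out — an escape tone.

A#4 is an escape tone.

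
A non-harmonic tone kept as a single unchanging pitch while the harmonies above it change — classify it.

Approach: none. Departure: none — a single pitch is sustained while the chords change around it, passing through harmonies that do not contain it.
No melodic motion at all; the dissonance is created entirely by the moving harmonies against the stationary note — a pedal tone (pedal point).

Pedal tone.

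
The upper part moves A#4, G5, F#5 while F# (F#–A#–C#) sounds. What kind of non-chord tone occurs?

The harmony at that moment is F# major triad (F#, A#, C#); G5 is not a chord tone.
It is approached by leap up from A#4 and left by step down to F#5.
Leap in, step out — an appoggiatura.

G5 is an appoggiatura.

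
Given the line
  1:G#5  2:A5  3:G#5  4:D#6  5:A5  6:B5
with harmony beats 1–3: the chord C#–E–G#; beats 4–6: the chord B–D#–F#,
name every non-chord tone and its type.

A5 (beat 2) — neighbor tone; A5 (beat 5) — appoggiatura.

The harmony at that moment is C# minor triad (C#, E, G#); A5 is not a chord tone.
It is approached by step up from G#5 and left by step down to G#5.
Step away and step back to the same note — a neighbor tone (upper neighbor).
The harmony at that moment is B major triad (B, D#, F#); A5 is not a chord tone.
It is approached by leap down from D#6 and left by step up to B5.
Leap in, step out — an appoggiatura.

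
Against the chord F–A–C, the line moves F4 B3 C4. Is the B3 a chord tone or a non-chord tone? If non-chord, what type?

Non-chord tone — an appoggiatura.

The harmony at that moment is F major triad (F, A, C); B3 is not a chord tone.
It is approached by leap down from F4 and left by step up to C4.
Leap in, step out — an appoggiatura.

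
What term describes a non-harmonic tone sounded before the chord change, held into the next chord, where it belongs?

Approach: ahead of the chord change (typically by step), so it is dissonant against the current harmony. Departure: none — the same pitch is restated or held and is a chord tone of the new harmony.
Dissonant first, consonant once the harmony catches up: the note simply arrives early — an anticipation. (The reverse timing, consonant first and dissonant after the change, would be a suspension or retardation.)

Anticipation.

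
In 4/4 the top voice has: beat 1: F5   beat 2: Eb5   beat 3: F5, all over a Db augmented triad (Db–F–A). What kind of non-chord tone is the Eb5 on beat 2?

Lower neighbor tone.

The harmony at that moment is Db augmented triad (Db, F, A); Eb5 is not a chord tone.
It is approached by step down from F5 and left by step up to F5.
Step away and step back to the same note — a neighbor tone (lower neighbor).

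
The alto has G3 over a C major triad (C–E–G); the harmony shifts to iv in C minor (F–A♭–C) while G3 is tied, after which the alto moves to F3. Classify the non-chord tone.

The harmony at that moment is F minor triad (F, A♭, C); G3 is not a chord tone.
It is held over (the same pitch as the preceding G3) and left by step down to F3.
Held over from the previous chord and resolving down by step — a suspension.

G3 is a suspension.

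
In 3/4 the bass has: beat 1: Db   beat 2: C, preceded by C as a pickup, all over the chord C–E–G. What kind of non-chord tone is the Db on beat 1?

Upper neighbor tone.

The harmony at that moment is C major triad (C, E, G); Db is not a chord tone.
It is approached by step up from C and left by step down to C.
Step away and step back to the same note — a neighbor tone (upper neighbor).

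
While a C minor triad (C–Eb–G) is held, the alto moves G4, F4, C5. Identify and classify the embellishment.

The harmony at that moment is C minor triad (C, Eb, G); F4 is not a chord tone.
It is approached by step down from G4 and left by leap up to C5.
Step in, leap out — an escape tone.

F4 is an escape tone.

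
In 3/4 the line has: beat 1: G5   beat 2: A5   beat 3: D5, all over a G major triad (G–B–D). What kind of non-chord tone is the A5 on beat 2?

Escape tone.

The harmony at that moment is G major triad (G, B, D); A5 is not a chord tone.
It is approached by step up from G5 and left by leap down to D5.
Step in, leap out, on a weak beat — an escape tone.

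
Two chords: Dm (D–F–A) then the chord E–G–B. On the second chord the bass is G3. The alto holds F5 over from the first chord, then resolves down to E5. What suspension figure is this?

At the second chord the bass is G3. The suspended F5 lies a seventh above the bass; after resolving down by step to E5, the interval above the bass becomes a sixth.
Suspension figures are named by those two intervals: 7–6.

7–6 suspension.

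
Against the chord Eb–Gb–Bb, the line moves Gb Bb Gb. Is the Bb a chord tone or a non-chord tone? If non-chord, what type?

Eb minor triad contains Eb, Gb, Bb; Bb is the fifth, so it is a chord tone.

Chord tone (the fifth of Eb minor triad).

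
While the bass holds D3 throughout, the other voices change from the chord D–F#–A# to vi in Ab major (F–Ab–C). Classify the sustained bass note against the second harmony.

Pedal tone (pedal point).

The harmony at that moment is F minor triad (F, Ab, C); D3 is not a chord tone.
It is held over (the same pitch as the preceding D3) and then sustained as the same pitch into the next harmony.
Sustained through a change of harmony — a pedal tone.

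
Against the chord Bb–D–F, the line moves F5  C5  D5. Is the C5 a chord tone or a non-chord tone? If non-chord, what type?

The harmony at that moment is Bb major triad (Bb, D, F); C5 is not a chord tone.
It is approached by leap down from F5 and left by step up to D5.
Leap in, step out — an appoggiatura.

Non-chord tone — an appoggiatura.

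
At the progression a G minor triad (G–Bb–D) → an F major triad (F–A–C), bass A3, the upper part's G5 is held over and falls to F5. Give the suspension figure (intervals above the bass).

7–6 suspension.

At the second chord the bass is A3. The suspended G5 lies a seventh above the bass; after resolving down by step to F5, the interval above the bass becomes a sixth.
Suspension figures are named by those two intervals: 7–6.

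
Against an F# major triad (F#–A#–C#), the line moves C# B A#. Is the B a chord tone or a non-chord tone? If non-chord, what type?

The harmony at that moment is F# major triad (F#, A#, C#); B is not a chord tone.
It is approached by step down from C# and left by step down to A#.
Step in, step out in the same direction — a passing tone.

Non-chord tone — a passing tone.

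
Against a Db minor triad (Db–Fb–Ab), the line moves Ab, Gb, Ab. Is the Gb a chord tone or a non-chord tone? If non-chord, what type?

The harmony at that moment is Db minor triad (Db, Fb, Ab); Gb is not a chord tone.
It is approached by step down from Ab and left by step up to Ab.
Step away and step back to the same note — a neighbor tone (lower neighbor).

Non-chord tone — a neighbor tone.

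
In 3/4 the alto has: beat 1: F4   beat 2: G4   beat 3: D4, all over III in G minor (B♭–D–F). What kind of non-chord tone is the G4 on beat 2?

Escape tone.

The harmony at that moment is B♭ major triad (B♭, D, F); G4 is not a chord tone.
It is approached by step up from F4 and left by leap down to D4.
Step in, leap out, on a weak beat — an escape tone.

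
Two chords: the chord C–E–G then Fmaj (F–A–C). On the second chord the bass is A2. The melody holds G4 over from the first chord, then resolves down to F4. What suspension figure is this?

At the second chord the bass is A2. The suspended G4 lies a seventh above the bass; after resolving down by step to F4, the interval above the bass becomes a sixth.
Suspension figures are named by those two intervals: 7–6.

7–6 suspension.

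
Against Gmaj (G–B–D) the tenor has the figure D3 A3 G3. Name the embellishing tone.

The harmony at that moment is G major triad (G, B, D); A3 is not a chord tone.
It is approached by leap up from D3 and left by step down to G3.
Leap in, step out — an appoggiatura.

A3 is an appoggiatura.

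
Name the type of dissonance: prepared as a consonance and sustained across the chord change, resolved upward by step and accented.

Retardation.

Approach: by preparation — the pitch is first a chord tone, then held (tied or repeated) while the harmony changes under it. Departure: up by step. Metric position: strong.
A prepared dissonance that resolves upward by step — a retardation. (The same figure resolving downward would be a suspension.)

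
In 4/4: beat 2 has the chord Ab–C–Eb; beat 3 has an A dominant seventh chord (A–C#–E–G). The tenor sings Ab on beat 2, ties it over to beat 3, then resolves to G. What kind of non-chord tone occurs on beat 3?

The harmony at that moment is A dominant seventh chord (A, C#, E, G); Ab is not a chord tone.
It is held over (the same pitch as the preceding Ab) and left by step down to G.
Held over from the previous chord and resolving down by step — a suspension.

Suspension.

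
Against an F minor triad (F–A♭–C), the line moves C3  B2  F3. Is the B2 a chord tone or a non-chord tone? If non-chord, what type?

The harmony at that moment is F minor triad (F, A♭, C); B2 is not a chord tone.
It is approached by step down from C3 and left by leap up to F3.
Step in, leap out — an escape tone.

Non-chord tone — an escape tone.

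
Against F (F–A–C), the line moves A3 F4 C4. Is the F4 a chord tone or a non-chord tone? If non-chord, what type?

F major triad contains F, A, C; F is the root, so it is a chord tone.

Chord tone (the root of F major triad).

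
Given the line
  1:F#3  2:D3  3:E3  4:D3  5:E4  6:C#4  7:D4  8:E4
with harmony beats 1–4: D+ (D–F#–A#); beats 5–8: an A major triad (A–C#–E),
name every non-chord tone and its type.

E3 (beat 3) — neighbor tone; D4 (beat 7) — passing tone.

The harmony at that moment is D augmented triad (D, F#, A#); E3 is not a chord tone.
It is approached by step up from D3 and left by step down to D3.
Step away and step back to the same note — a neighbor tone (upper neighbor).
The harmony at that moment is A major triad (A, C#, E); D4 is not a chord tone.
It is approached by step up from C#4 and left by step up to E4.
Step in, step out in the same direction — a passing tone.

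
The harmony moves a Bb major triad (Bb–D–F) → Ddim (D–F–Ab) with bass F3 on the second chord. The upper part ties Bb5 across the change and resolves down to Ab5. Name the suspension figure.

4–3 suspension.

At the second chord the bass is F3. The suspended Bb5 lies a fourth above the bass; after resolving down by step to Ab5, the interval above the bass becomes a third.
Suspension figures are named by those two intervals: 4–3.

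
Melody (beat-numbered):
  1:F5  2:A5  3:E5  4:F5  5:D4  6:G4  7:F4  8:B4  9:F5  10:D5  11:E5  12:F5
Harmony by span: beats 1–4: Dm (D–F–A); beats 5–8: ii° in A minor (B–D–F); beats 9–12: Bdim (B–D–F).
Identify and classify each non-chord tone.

E5 (beat 3) — appoggiatura; G4 (beat 6) — appoggiatura; E5 (beat 11) — passing tone.

The harmony at that moment is D minor triad (D, F, A); E5 is not a chord tone.
It is approached by leap down from A5 and left by step up to F5.
Leap in, step out — an appoggiatura.
The harmony at that moment is B diminished triad (B, D, F); G4 is not a chord tone.
It is approached by leap up from D4 and left by step down to F4.
Leap in, step out — an appoggiatura.
The harmony at that moment is B diminished triad (B, D, F); E5 is not a chord tone.
It is approached by step up from D5 and left by step up to F5.
Step in, step out in the same direction — a passing tone.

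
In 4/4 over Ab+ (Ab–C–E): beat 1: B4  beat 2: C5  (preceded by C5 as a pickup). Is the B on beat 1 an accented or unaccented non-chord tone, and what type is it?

The harmony at that moment is Ab augmented triad (Ab, C, E); B4 is not a chord tone.
It is approached by step down from C5 and left by step up to C5.
Step away and step back to the same note — a neighbor tone (lower neighbor).
It falls on the downbeat, so it is accented.

Accented neighbor tone.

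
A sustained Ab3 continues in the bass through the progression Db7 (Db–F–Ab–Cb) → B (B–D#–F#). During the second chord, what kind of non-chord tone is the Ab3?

The harmony at that moment is B major triad (B, D#, F#); Ab3 is not a chord tone.
It is held over (the same pitch as the preceding Ab3) and then sustained as the same pitch into the next harmony.
Sustained through a change of harmony — a pedal tone.

Pedal tone (pedal point).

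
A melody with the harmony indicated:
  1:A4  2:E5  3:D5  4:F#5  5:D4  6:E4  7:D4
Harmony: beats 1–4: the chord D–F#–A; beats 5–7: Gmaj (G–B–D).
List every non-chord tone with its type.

The harmony at that moment is D major triad (D, F#, A); E5 is not a chord tone.
It is approached by leap up from A4 and left by step down to D5.
Leap in, step out — an appoggiatura.
The harmony at that moment is G major triad (G, B, D); E4 is not a chord tone.
It is approached by step up from D4 and left by step down to D4.
Step away and step back to the same note — a neighbor tone (upper neighbor).

E5 (beat 2) — appoggiatura; E4 (beat 6) — neighbor tone.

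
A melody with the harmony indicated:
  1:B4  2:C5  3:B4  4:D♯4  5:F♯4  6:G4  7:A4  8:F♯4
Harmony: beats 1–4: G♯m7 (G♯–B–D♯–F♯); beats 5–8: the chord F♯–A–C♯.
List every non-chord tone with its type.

C5 (beat 2) — neighbor tone; G4 (beat 6) — passing tone.

The harmony at that moment is G♯ minor seventh chord (G♯, B, D♯, F♯); C5 is not a chord tone.
It is approached by step up from B4 and left by step down to B4.
Step away and step back to the same note — a neighbor tone (upper neighbor).
The harmony at that moment is F♯ minor triad (F♯, A, C♯); G4 is not a chord tone.
It is approached by step up from F♯4 and left by step up to A4.
Step in, step out in the same direction — a passing tone.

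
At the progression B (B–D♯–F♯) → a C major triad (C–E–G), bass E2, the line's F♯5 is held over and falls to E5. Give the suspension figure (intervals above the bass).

At the second chord the bass is E2. The suspended F♯5 lies a ninth above the bass; after resolving down by step to E5, the interval above the bass becomes an octave.
Suspension figures are named by those two intervals: 9–8.

9–8 suspension.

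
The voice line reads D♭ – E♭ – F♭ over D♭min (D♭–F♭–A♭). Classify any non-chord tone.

E♭ is a passing tone.

The harmony at that moment is D♭ minor triad (D♭, F♭, A♭); E♭ is not a chord tone.
It is approached by step up from D♭ and left by step up to F♭.
Step in, step out in the same direction — a passing tone.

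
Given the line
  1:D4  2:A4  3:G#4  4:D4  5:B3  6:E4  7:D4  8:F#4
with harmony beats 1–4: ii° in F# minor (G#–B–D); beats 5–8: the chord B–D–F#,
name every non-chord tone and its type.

The harmony at that moment is G# diminished triad (G#, B, D); A4 is not a chord tone.
It is approached by leap up from D4 and left by step down to G#4.
Leap in, step out — an appoggiatura.
The harmony at that moment is B minor triad (B, D, F#); E4 is not a chord tone.
It is approached by leap up from B3 and left by step down to D4.
Leap in, step out — an appoggiatura.

A4 (beat 2) — appoggiatura; E4 (beat 6) — appoggiatura.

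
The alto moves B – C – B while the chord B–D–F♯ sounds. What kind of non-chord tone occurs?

The harmony at that moment is B minor triad (B, D, F♯); C is not a chord tone.
It is approached by step up from B and left by step down to B.
Step away and step back to the same note — a neighbor tone (upper neighbor).

C is a neighbor tone.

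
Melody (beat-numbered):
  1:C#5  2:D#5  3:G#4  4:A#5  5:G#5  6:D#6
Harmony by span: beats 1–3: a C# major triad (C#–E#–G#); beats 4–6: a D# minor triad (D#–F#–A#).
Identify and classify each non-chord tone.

The harmony at that moment is C# major triad (C#, E#, G#); D#5 is not a chord tone.
It is approached by step up from C#5 and left by leap down to G#4.
Step in, leap out — an escape tone.
The harmony at that moment is D# minor triad (D#, F#, A#); G#5 is not a chord tone.
It is approached by step down from A#5 and left by leap up to D#6.
Step in, leap out — an escape tone.

D#5 (beat 2) — escape tone; G#5 (beat 5) — escape tone.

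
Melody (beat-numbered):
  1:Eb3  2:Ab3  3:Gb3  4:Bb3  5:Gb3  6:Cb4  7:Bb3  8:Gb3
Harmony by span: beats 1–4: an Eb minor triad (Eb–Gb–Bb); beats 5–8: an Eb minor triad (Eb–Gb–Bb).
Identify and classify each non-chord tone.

Ab3 (beat 2) — appoggiatura; Cb4 (beat 6) — appoggiatura.

The harmony at that moment is Eb minor triad (Eb, Gb, Bb); Ab3 is not a chord tone.
It is approached by leap up from Eb3 and left by step down to Gb3.
Leap in, step out — an appoggiatura.
The harmony at that moment is Eb minor triad (Eb, Gb, Bb); Cb4 is not a chord tone.
It is approached by leap up from Gb3 and left by step down to Bb3.
Leap in, step out — an appoggiatura.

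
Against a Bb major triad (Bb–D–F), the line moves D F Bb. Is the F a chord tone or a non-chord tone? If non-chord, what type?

Bb major triad contains Bb, D, F; F is the fifth, so it is a chord tone.

Chord tone (the fifth of Bb major triad).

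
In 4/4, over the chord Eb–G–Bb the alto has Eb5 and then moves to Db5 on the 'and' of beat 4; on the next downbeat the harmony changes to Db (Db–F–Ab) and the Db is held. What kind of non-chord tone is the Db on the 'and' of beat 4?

The harmony at that moment is Eb major triad (Eb, G, Bb); Db5 is not a chord tone.
It is approached by step down from Eb5 and then sustained as the same pitch into the next harmony.
Arriving early and becoming a chord tone when the harmony changes — an anticipation.

Anticipation.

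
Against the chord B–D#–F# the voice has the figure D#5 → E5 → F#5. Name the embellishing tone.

The harmony at that moment is B major triad (B, D#, F#); E5 is not a chord tone.
It is approached by step up from D#5 and left by step up to F#5.
Step in, step out in the same direction — a passing tone.

E5 is a passing tone.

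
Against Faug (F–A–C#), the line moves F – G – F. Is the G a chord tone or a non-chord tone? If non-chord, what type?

The harmony at that moment is F augmented triad (F, A, C#); G is not a chord tone.
It is approached by step up from F and left by step down to F.
Step away and step back to the same note — a neighbor tone (upper neighbor).

Non-chord tone — a neighbor tone.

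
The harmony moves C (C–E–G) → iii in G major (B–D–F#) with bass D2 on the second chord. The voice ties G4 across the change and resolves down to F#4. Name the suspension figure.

4–3 suspension.

At the second chord the bass is D2. The suspended G4 lies a fourth above the bass; after resolving down by step to F#4, the interval above the bass becomes a third.
Suspension figures are named by those two intervals: 4–3.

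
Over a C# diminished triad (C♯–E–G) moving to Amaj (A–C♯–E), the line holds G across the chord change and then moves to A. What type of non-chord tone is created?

G is a retardation.

The harmony at that moment is A major triad (A, C♯, E); G is not a chord tone.
It is held over (the same pitch as the preceding G) and left by step up to A.
Held over from the previous chord and resolving up by step — a retardation.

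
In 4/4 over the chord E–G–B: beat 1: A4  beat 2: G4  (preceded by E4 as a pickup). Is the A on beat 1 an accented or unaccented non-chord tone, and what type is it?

Accented appoggiatura.

The harmony at that moment is E minor triad (E, G, B); A4 is not a chord tone.
It is approached by leap up from E4 and left by step down to G4.
Leap in, step out — an appoggiatura.
It falls on the downbeat, so it is accented.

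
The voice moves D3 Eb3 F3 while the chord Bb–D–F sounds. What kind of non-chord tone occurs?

Eb3 is a passing tone.

The harmony at that moment is Bb major triad (Bb, D, F); Eb3 is not a chord tone.
It is approached by step up from D3 and left by step up to F3.
Step in, step out in the same direction — a passing tone.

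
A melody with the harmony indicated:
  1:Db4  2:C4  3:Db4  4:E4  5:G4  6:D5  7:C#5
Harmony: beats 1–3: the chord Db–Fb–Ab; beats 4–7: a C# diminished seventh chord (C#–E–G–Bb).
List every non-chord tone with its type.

The harmony at that moment is Db minor triad (Db, Fb, Ab); C4 is not a chord tone.
It is approached by step down from Db4 and left by step up to Db4.
Step away and step back to the same note — a neighbor tone (lower neighbor).
The harmony at that moment is C# diminished seventh chord (C#, E, G, Bb); D5 is not a chord tone.
It is approached by leap up from G4 and left by step down to C#5.
Leap in, step out — an appoggiatura.

C4 (beat 2) — neighbor tone; D5 (beat 6) — appoggiatura.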